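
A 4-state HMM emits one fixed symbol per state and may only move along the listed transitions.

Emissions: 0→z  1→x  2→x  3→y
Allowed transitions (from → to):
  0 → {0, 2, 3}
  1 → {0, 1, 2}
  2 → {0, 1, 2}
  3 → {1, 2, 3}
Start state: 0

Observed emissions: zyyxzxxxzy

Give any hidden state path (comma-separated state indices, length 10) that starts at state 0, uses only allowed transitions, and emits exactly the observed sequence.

  0: obs=z cand={0} pick 0 [start]
  1: obs=y cand={3} pick 3 [0->3 ok]
  2: obs=y cand={3} pick 3 [3->3 ok]
  3: obs=x cand={1,2} pick 1 [3->1 ok]
  4: obs=z cand={0} pick 0 [1->0 ok]
  5: obs=x cand={1,2} pick 2 [0->2 ok]
  6: obs=x cand={1,2} pick 2 [2->2 ok]
  7: obs=x cand={1,2} pick 1 [2->1 ok]
  8: obs=z cand={0} pick 0 [1->0 ok]
  9: obs=y cand={3} pick 3 [0->3 ok]

0,3,3,1,0,2,2,1,0,3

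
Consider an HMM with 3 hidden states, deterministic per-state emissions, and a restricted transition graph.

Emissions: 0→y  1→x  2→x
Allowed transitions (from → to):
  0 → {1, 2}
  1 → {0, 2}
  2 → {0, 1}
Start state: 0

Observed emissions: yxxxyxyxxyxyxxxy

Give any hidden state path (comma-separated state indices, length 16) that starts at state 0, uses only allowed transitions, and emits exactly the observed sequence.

  pos 0: y in {0}, choose 0; start
  pos 1: x in {1,2}, choose 1; 0->1 ok
  pos 2: x in {1,2}, choose 2; 1->2 ok
  pos 3: x in {1,2}, choose 1; 2->1 ok
  pos 4: y in {0}, choose 0; 1->0 ok
  pos 5: x in {1,2}, choose 2; 0->2 ok
  pos 6: y in {0}, choose 0; 2->0 ok
  pos 7: x in {1,2}, choose 1; 0->1 ok
  pos 8: x in {1,2}, choose 2; 1->2 ok
  pos 9: y in {0}, choose 0; 2->0 ok
  pos 10: x in {1,2}, choose 1; 0->1 ok
  pos 11: y in {0}, choose 0; 1->0 ok
  pos 12: x in {1,2}, choose 2; 0->2 ok
  pos 13: x in {1,2}, choose 1; 2->1 ok
  pos 14: x in {1,2}, choose 2; 1->2 ok
  pos 15: y in {0}, choose 0; 2->0 ok

0,1,2,1,0,2,0,1,2,0,1,0,2,1,2,0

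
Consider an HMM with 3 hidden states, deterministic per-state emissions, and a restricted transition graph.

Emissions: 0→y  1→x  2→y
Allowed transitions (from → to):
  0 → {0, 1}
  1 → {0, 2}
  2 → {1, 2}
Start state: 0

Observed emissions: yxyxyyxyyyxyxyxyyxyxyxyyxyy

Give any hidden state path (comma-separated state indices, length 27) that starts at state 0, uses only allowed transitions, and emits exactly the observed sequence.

0,1,2,1,2,2,1,0,0,0,1,0,1,2,1,0,0,1,0,1,2,1,2,2,1,2,2

  0: obs=y cand={0,2} pick 0 [start]
  1: obs=x cand={1} pick 1 [0->1 ok]
  2: obs=y cand={0,2} pick 2 [1->2 ok]
  3: obs=x cand={1} pick 1 [2->1 ok]
  4: obs=y cand={0,2} pick 2 [1->2 ok]
  5: obs=y cand={0,2} pick 2 [2->2 ok]
  6: obs=x cand={1} pick 1 [2->1 ok]
  7: obs=y cand={0,2} pick 0 [1->0 ok]
  8: obs=y cand={0,2} pick 0 [0->0 ok]
  9: obs=y cand={0,2} pick 0 [0->0 ok]
  10: obs=x cand={1} pick 1 [0->1 ok]
  11: obs=y cand={0,2} pick 0 [1->0 ok]
  12: obs=x cand={1} pick 1 [0->1 ok]
  13: obs=y cand={0,2} pick 2 [1->2 ok]
  14: obs=x cand={1} pick 1 [2->1 ok]
  15: obs=y cand={0,2} pick 0 [1->0 ok]
  16: obs=y cand={0,2} pick 0 [0->0 ok]
  17: obs=x cand={1} pick 1 [0->1 ok]
  18: obs=y cand={0,2} pick 0 [1->0 ok]
  19: obs=x cand={1} pick 1 [0->1 ok]
  20: obs=y cand={0,2} pick 2 [1->2 ok]
  21: obs=x cand={1} pick 1 [2->1 ok]
  22: obs=y cand={0,2} pick 2 [1->2 ok]
  23: obs=y cand={0,2} pick 2 [2->2 ok]
  24: obs=x cand={1} pick 1 [2->1 ok]
  25: obs=y cand={0,2} pick 2 [1->2 ok]
  26: obs=y cand={0,2} pick 2 [2->2 ok]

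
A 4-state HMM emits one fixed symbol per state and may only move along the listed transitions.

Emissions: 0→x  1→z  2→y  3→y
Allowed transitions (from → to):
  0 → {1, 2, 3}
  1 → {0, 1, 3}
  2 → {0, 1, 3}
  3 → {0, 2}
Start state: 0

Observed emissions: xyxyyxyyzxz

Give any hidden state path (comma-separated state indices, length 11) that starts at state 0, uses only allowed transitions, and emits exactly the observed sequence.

0,3,0,2,3,0,3,2,1,0,1

  pos 0: x in {0}, choose 0; start
  pos 1: y in {2,3}, choose 3; 0->3 ok
  pos 2: x in {0}, choose 0; 3->0 ok
  pos 3: y in {2,3}, choose 2; 0->2 ok
  pos 4: y in {2,3}, choose 3; 2->3 ok
  pos 5: x in {0}, choose 0; 3->0 ok
  pos 6: y in {2,3}, choose 3; 0->3 ok
  pos 7: y in {2,3}, choose 2; 3->2 ok
  pos 8: z in {1}, choose 1; 2->1 ok
  pos 9: x in {0}, choose 0; 1->0 ok
  pos 10: z in {1}, choose 1; 0->1 ok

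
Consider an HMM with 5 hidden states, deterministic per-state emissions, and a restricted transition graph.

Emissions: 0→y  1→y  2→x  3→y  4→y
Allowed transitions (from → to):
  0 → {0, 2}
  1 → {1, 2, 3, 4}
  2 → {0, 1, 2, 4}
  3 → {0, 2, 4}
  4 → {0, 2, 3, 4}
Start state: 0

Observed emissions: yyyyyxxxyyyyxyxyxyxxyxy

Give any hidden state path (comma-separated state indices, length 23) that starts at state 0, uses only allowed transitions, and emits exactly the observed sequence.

  0: obs=y cand={0,1,3,4} pick 0 [start]
  1: obs=y cand={0,1,3,4} pick 0 [0->0 ok]
  2: obs=y cand={0,1,3,4} pick 0 [0->0 ok]
  3: obs=y cand={0,1,3,4} pick 0 [0->0 ok]
  4: obs=y cand={0,1,3,4} pick 0 [0->0 ok]
  5: obs=x cand={2} pick 2 [0->2 ok]
  6: obs=x cand={2} pick 2 [2->2 ok]
  7: obs=x cand={2} pick 2 [2->2 ok]
  8: obs=y cand={0,1,3,4} pick 1 [2->1 ok]
  9: obs=y cand={0,1,3,4} pick 3 [1->3 ok]
  10: obs=y cand={0,1,3,4} pick 0 [3->0 ok]
  11: obs=y cand={0,1,3,4} pick 0 [0->0 ok]
  12: obs=x cand={2} pick 2 [0->2 ok]
  13: obs=y cand={0,1,3,4} pick 0 [2->0 ok]
  14: obs=x cand={2} pick 2 [0->2 ok]
  15: obs=y cand={0,1,3,4} pick 4 [2->4 ok]
  16: obs=x cand={2} pick 2 [4->2 ok]
  17: obs=y cand={0,1,3,4} pick 0 [2->0 ok]
  18: obs=x cand={2} pick 2 [0->2 ok]
  19: obs=x cand={2} pick 2 [2->2 ok]
  20: obs=y cand={0,1,3,4} pick 0 [2->0 ok]
  21: obs=x cand={2} pick 2 [0->2 ok]
  22: obs=y cand={0,1,3,4} pick 1 [2->1 ok]

0,0,0,0,0,2,2,2,1,3,0,0,2,0,2,4,2,0,2,2,0,2,1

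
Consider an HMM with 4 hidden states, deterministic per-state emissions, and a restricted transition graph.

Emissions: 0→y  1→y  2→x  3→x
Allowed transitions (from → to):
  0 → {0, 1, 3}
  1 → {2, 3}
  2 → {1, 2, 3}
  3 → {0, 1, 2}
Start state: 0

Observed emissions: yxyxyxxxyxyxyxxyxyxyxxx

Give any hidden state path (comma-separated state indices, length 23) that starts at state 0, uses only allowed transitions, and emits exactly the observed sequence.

  pos 0: y in {0,1}, choose 0; start
  pos 1: x in {2,3}, choose 3; 0->3 ok
  pos 2: y in {0,1}, choose 1; 3->1 ok
  pos 3: x in {2,3}, choose 2; 1->2 ok
  pos 4: y in {0,1}, choose 1; 2->1 ok
  pos 5: x in {2,3}, choose 2; 1->2 ok
  pos 6: x in {2,3}, choose 2; 2->2 ok
  pos 7: x in {2,3}, choose 3; 2->3 ok
  pos 8: y in {0,1}, choose 1; 3->1 ok
  pos 9: x in {2,3}, choose 2; 1->2 ok
  pos 10: y in {0,1}, choose 1; 2->1 ok
  pos 11: x in {2,3}, choose 2; 1->2 ok
  pos 12: y in {0,1}, choose 1; 2->1 ok
  pos 13: x in {2,3}, choose 2; 1->2 ok
  pos 14: x in {2,3}, choose 2; 2->2 ok
  pos 15: y in {0,1}, choose 1; 2->1 ok
  pos 16: x in {2,3}, choose 3; 1->3 ok
  pos 17: y in {0,1}, choose 0; 3->0 ok
  pos 18: x in {2,3}, choose 3; 0->3 ok
  pos 19: y in {0,1}, choose 0; 3->0 ok
  pos 20: x in {2,3}, choose 3; 0->3 ok
  pos 21: x in {2,3}, choose 2; 3->2 ok
  pos 22: x in {2,3}, choose 3; 2->3 ok

0,3,1,2,1,2,2,3,1,2,1,2,1,2,2,1,3,0,3,0,3,2,3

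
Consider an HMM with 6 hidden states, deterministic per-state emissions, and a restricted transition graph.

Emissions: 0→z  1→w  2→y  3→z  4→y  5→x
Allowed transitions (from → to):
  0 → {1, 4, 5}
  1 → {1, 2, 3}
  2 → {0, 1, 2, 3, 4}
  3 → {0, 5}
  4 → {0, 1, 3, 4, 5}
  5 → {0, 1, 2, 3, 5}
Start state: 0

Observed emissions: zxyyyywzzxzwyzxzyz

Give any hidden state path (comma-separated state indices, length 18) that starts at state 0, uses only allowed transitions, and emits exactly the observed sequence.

  [0] z  {0,3}  => 0  start
  [1] x  {5}  => 5  0->5 ok
  [2] y  {2,4}  => 2  5->2 ok
  [3] y  {2,4}  => 2  2->2 ok
  [4] y  {2,4}  => 4  2->4 ok
  [5] y  {2,4}  => 4  4->4 ok
  [6] w  {1}  => 1  4->1 ok
  [7] z  {0,3}  => 3  1->3 ok
  [8] z  {0,3}  => 0  3->0 ok
  [9] x  {5}  => 5  0->5 ok
  [10] z  {0,3}  => 0  5->0 ok
  [11] w  {1}  => 1  0->1 ok
  [12] y  {2,4}  => 2  1->2 ok
  [13] z  {0,3}  => 0  2->0 ok
  [14] x  {5}  => 5  0->5 ok
  [15] z  {0,3}  => 0  5->0 ok
  [16] y  {2,4}  => 4  0->4 ok
  [17] z  {0,3}  => 0  4->0 ok

0,5,2,2,4,4,1,3,0,5,0,1,2,0,5,0,4,0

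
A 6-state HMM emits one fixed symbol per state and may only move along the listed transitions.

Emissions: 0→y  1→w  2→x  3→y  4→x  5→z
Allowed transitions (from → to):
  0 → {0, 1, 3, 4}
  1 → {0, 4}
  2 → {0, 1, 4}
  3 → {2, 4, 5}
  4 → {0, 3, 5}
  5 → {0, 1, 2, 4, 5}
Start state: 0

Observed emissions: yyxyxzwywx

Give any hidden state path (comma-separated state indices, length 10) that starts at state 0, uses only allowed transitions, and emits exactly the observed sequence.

0,3,4,3,4,5,1,0,1,4

  t0 'y' -> {0,3}, take 0 (start)
  t1 'y' -> {0,3}, take 3 (0->3 ok)
  t2 'x' -> {2,4}, take 4 (3->4 ok)
  t3 'y' -> {0,3}, take 3 (4->3 ok)
  t4 'x' -> {2,4}, take 4 (3->4 ok)
  t5 'z' -> {5}, take 5 (4->5 ok)
  t6 'w' -> {1}, take 1 (5->1 ok)
  t7 'y' -> {0,3}, take 0 (1->0 ok)
  t8 'w' -> {1}, take 1 (0->1 ok)
  t9 'x' -> {2,4}, take 4 (1->4 ok)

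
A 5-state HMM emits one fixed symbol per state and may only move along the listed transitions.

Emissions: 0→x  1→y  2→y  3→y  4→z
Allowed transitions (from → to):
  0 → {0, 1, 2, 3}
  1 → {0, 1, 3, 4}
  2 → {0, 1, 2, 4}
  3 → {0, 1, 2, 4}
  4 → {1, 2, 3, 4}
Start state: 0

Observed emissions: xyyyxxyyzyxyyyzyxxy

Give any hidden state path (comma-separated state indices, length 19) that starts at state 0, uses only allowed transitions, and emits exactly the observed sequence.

  pos 0: x in {0}, choose 0; start
  pos 1: y in {1,2,3}, choose 3; 0->3 ok
  pos 2: y in {1,2,3}, choose 1; 3->1 ok
  pos 3: y in {1,2,3}, choose 1; 1->1 ok
  pos 4: x in {0}, choose 0; 1->0 ok
  pos 5: x in {0}, choose 0; 0->0 ok
  pos 6: y in {1,2,3}, choose 3; 0->3 ok
  pos 7: y in {1,2,3}, choose 1; 3->1 ok
  pos 8: z in {4}, choose 4; 1->4 ok
  pos 9: y in {1,2,3}, choose 1; 4->1 ok
  pos 10: x in {0}, choose 0; 1->0 ok
  pos 11: y in {1,2,3}, choose 3; 0->3 ok
  pos 12: y in {1,2,3}, choose 2; 3->2 ok
  pos 13: y in {1,2,3}, choose 1; 2->1 ok
  pos 14: z in {4}, choose 4; 1->4 ok
  pos 15: y in {1,2,3}, choose 2; 4->2 ok
  pos 16: x in {0}, choose 0; 2->0 ok
  pos 17: x in {0}, choose 0; 0->0 ok
  pos 18: y in {1,2,3}, choose 1; 0->1 ok

0,3,1,1,0,0,3,1,4,1,0,3,2,1,4,2,0,0,1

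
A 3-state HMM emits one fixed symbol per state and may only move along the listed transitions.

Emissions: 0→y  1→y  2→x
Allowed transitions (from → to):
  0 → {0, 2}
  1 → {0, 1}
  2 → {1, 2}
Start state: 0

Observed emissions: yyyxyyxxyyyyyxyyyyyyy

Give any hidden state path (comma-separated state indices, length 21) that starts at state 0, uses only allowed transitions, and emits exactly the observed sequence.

0,0,0,2,1,0,2,2,1,0,0,0,0,2,1,1,1,1,1,1,0

  0: obs=y cand={0,1} pick 0 [start]
  1: obs=y cand={0,1} pick 0 [0->0 ok]
  2: obs=y cand={0,1} pick 0 [0->0 ok]
  3: obs=x cand={2} pick 2 [0->2 ok]
  4: obs=y cand={0,1} pick 1 [2->1 ok]
  5: obs=y cand={0,1} pick 0 [1->0 ok]
  6: obs=x cand={2} pick 2 [0->2 ok]
  7: obs=x cand={2} pick 2 [2->2 ok]
  8: obs=y cand={0,1} pick 1 [2->1 ok]
  9: obs=y cand={0,1} pick 0 [1->0 ok]
  10: obs=y cand={0,1} pick 0 [0->0 ok]
  11: obs=y cand={0,1} pick 0 [0->0 ok]
  12: obs=y cand={0,1} pick 0 [0->0 ok]
  13: obs=x cand={2} pick 2 [0->2 ok]
  14: obs=y cand={0,1} pick 1 [2->1 ok]
  15: obs=y cand={0,1} pick 1 [1->1 ok]
  16: obs=y cand={0,1} pick 1 [1->1 ok]
  17: obs=y cand={0,1} pick 1 [1->1 ok]
  18: obs=y cand={0,1} pick 1 [1->1 ok]
  19: obs=y cand={0,1} pick 1 [1->1 ok]
  20: obs=y cand={0,1} pick 0 [1->0 ok]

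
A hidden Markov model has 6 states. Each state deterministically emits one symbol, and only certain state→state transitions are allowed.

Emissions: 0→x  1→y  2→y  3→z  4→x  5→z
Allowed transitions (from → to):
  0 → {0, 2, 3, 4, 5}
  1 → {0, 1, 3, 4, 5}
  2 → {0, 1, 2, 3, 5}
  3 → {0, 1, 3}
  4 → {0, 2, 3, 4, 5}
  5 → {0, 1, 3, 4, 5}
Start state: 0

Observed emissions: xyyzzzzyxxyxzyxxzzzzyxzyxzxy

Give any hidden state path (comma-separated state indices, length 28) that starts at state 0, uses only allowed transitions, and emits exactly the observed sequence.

  0: obs=x cand={0,4} pick 0 [start]
  1: obs=y cand={1,2} pick 2 [0->2 ok]
  2: obs=y cand={1,2} pick 2 [2->2 ok]
  3: obs=z cand={3,5} pick 5 [2->5 ok]
  4: obs=z cand={3,5} pick 3 [5->3 ok]
  5: obs=z cand={3,5} pick 3 [3->3 ok]
  6: obs=z cand={3,5} pick 3 [3->3 ok]
  7: obs=y cand={1,2} pick 1 [3->1 ok]
  8: obs=x cand={0,4} pick 0 [1->0 ok]
  9: obs=x cand={0,4} pick 0 [0->0 ok]
  10: obs=y cand={1,2} pick 2 [0->2 ok]
  11: obs=x cand={0,4} pick 0 [2->0 ok]
  12: obs=z cand={3,5} pick 5 [0->5 ok]
  13: obs=y cand={1,2} pick 1 [5->1 ok]
  14: obs=x cand={0,4} pick 4 [1->4 ok]
  15: obs=x cand={0,4} pick 0 [4->0 ok]
  16: obs=z cand={3,5} pick 3 [0->3 ok]
  17: obs=z cand={3,5} pick 3 [3->3 ok]
  18: obs=z cand={3,5} pick 3 [3->3 ok]
  19: obs=z cand={3,5} pick 3 [3->3 ok]
  20: obs=y cand={1,2} pick 1 [3->1 ok]
  21: obs=x cand={0,4} pick 4 [1->4 ok]
  22: obs=z cand={3,5} pick 5 [4->5 ok]
  23: obs=y cand={1,2} pick 1 [5->1 ok]
  24: obs=x cand={0,4} pick 4 [1->4 ok]
  25: obs=z cand={3,5} pick 5 [4->5 ok]
  26: obs=x cand={0,4} pick 0 [5->0 ok]
  27: obs=y cand={1,2} pick 2 [0->2 ok]

0,2,2,5,3,3,3,1,0,0,2,0,5,1,4,0,3,3,3,3,1,4,5,1,4,5,0,2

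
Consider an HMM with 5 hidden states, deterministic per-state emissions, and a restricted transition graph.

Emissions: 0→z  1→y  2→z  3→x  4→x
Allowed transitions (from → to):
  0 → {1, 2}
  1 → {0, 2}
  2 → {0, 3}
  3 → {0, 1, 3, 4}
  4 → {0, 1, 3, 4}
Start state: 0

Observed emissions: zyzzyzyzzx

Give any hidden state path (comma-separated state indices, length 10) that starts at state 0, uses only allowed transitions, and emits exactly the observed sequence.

0,1,2,0,1,0,1,0,2,3

  0: obs=z cand={0,2} pick 0 [start]
  1: obs=y cand={1} pick 1 [0->1 ok]
  2: obs=z cand={0,2} pick 2 [1->2 ok]
  3: obs=z cand={0,2} pick 0 [2->0 ok]
  4: obs=y cand={1} pick 1 [0->1 ok]
  5: obs=z cand={0,2} pick 0 [1->0 ok]
  6: obs=y cand={1} pick 1 [0->1 ok]
  7: obs=z cand={0,2} pick 0 [1->0 ok]
  8: obs=z cand={0,2} pick 2 [0->2 ok]
  9: obs=x cand={3,4} pick 3 [2->3 ok]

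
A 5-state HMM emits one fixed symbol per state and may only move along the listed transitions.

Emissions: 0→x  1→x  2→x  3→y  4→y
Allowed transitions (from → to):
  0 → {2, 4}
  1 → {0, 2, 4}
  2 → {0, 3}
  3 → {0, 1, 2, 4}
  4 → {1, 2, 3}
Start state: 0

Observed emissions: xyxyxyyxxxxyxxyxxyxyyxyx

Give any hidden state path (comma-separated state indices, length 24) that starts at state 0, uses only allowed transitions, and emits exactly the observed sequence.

0,4,2,3,0,4,3,2,0,2,0,4,1,2,3,1,2,3,1,4,3,2,3,0

  0: obs=x cand={0,1,2} pick 0 [start]
  1: obs=y cand={3,4} pick 4 [0->4 ok]
  2: obs=x cand={0,1,2} pick 2 [4->2 ok]
  3: obs=y cand={3,4} pick 3 [2->3 ok]
  4: obs=x cand={0,1,2} pick 0 [3->0 ok]
  5: obs=y cand={3,4} pick 4 [0->4 ok]
  6: obs=y cand={3,4} pick 3 [4->3 ok]
  7: obs=x cand={0,1,2} pick 2 [3->2 ok]
  8: obs=x cand={0,1,2} pick 0 [2->0 ok]
  9: obs=x cand={0,1,2} pick 2 [0->2 ok]
  10: obs=x cand={0,1,2} pick 0 [2->0 ok]
  11: obs=y cand={3,4} pick 4 [0->4 ok]
  12: obs=x cand={0,1,2} pick 1 [4->1 ok]
  13: obs=x cand={0,1,2} pick 2 [1->2 ok]
  14: obs=y cand={3,4} pick 3 [2->3 ok]
  15: obs=x cand={0,1,2} pick 1 [3->1 ok]
  16: obs=x cand={0,1,2} pick 2 [1->2 ok]
  17: obs=y cand={3,4} pick 3 [2->3 ok]
  18: obs=x cand={0,1,2} pick 1 [3->1 ok]
  19: obs=y cand={3,4} pick 4 [1->4 ok]
  20: obs=y cand={3,4} pick 3 [4->3 ok]
  21: obs=x cand={0,1,2} pick 2 [3->2 ok]
  22: obs=y cand={3,4} pick 3 [2->3 ok]
  23: obs=x cand={0,1,2} pick 0 [3->0 ok]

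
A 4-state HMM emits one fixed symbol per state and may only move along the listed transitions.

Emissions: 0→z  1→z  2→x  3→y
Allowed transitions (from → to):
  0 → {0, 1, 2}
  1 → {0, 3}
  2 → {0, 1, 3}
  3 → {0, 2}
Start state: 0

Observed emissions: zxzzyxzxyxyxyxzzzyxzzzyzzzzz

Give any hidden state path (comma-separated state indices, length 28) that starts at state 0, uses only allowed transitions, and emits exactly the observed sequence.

  t0 'z' -> {0,1}, take 0 (start)
  t1 'x' -> {2}, take 2 (0->2 ok)
  t2 'z' -> {0,1}, take 0 (2->0 ok)
  t3 'z' -> {0,1}, take 1 (0->1 ok)
  t4 'y' -> {3}, take 3 (1->3 ok)
  t5 'x' -> {2}, take 2 (3->2 ok)
  t6 'z' -> {0,1}, take 0 (2->0 ok)
  t7 'x' -> {2}, take 2 (0->2 ok)
  t8 'y' -> {3}, take 3 (2->3 ok)
  t9 'x' -> {2}, take 2 (3->2 ok)
  t10 'y' -> {3}, take 3 (2->3 ok)
  t11 'x' -> {2}, take 2 (3->2 ok)
  t12 'y' -> {3}, take 3 (2->3 ok)
  t13 'x' -> {2}, take 2 (3->2 ok)
  t14 'z' -> {0,1}, take 0 (2->0 ok)
  t15 'z' -> {0,1}, take 0 (0->0 ok)
  t16 'z' -> {0,1}, take 1 (0->1 ok)
  t17 'y' -> {3}, take 3 (1->3 ok)
  t18 'x' -> {2}, take 2 (3->2 ok)
  t19 'z' -> {0,1}, take 1 (2->1 ok)
  t20 'z' -> {0,1}, take 0 (1->0 ok)
  t21 'z' -> {0,1}, take 1 (0->1 ok)
  t22 'y' -> {3}, take 3 (1->3 ok)
  t23 'z' -> {0,1}, take 0 (3->0 ok)
  t24 'z' -> {0,1}, take 1 (0->1 ok)
  t25 'z' -> {0,1}, take 0 (1->0 ok)
  t26 'z' -> {0,1}, take 1 (0->1 ok)
  t27 'z' -> {0,1}, take 0 (1->0 ok)

0,2,0,1,3,2,0,2,3,2,3,2,3,2,0,0,1,3,2,1,0,1,3,0,1,0,1,0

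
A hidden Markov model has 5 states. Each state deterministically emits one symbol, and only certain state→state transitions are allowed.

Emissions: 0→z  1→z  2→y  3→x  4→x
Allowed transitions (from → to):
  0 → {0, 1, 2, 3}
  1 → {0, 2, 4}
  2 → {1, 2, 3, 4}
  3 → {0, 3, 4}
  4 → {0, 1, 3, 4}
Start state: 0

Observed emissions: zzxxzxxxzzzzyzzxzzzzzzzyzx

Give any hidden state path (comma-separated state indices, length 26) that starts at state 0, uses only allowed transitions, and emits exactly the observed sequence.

0,1,4,4,0,3,3,3,0,0,1,0,2,1,0,3,0,1,0,0,0,0,1,2,1,4

  0: obs=z cand={0,1} pick 0 [start]
  1: obs=z cand={0,1} pick 1 [0->1 ok]
  2: obs=x cand={3,4} pick 4 [1->4 ok]
  3: obs=x cand={3,4} pick 4 [4->4 ok]
  4: obs=z cand={0,1} pick 0 [4->0 ok]
  5: obs=x cand={3,4} pick 3 [0->3 ok]
  6: obs=x cand={3,4} pick 3 [3->3 ok]
  7: obs=x cand={3,4} pick 3 [3->3 ok]
  8: obs=z cand={0,1} pick 0 [3->0 ok]
  9: obs=z cand={0,1} pick 0 [0->0 ok]
  10: obs=z cand={0,1} pick 1 [0->1 ok]
  11: obs=z cand={0,1} pick 0 [1->0 ok]
  12: obs=y cand={2} pick 2 [0->2 ok]
  13: obs=z cand={0,1} pick 1 [2->1 ok]
  14: obs=z cand={0,1} pick 0 [1->0 ok]
  15: obs=x cand={3,4} pick 3 [0->3 ok]
  16: obs=z cand={0,1} pick 0 [3->0 ok]
  17: obs=z cand={0,1} pick 1 [0->1 ok]
  18: obs=z cand={0,1} pick 0 [1->0 ok]
  19: obs=z cand={0,1} pick 0 [0->0 ok]
  20: obs=z cand={0,1} pick 0 [0->0 ok]
  21: obs=z cand={0,1} pick 0 [0->0 ok]
  22: obs=z cand={0,1} pick 1 [0->1 ok]
  23: obs=y cand={2} pick 2 [1->2 ok]
  24: obs=z cand={0,1} pick 1 [2->1 ok]
  25: obs=x cand={3,4} pick 4 [1->4 ok]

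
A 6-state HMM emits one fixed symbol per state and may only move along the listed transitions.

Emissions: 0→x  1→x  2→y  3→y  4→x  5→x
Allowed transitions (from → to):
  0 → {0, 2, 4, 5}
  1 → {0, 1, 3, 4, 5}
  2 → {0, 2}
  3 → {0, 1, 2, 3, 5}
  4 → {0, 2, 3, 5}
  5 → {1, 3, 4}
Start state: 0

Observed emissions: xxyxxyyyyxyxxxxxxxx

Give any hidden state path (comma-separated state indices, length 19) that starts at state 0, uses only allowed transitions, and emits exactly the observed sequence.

  pos 0: x in {0,1,4,5}, choose 0; start
  pos 1: x in {0,1,4,5}, choose 5; 0->5 ok
  pos 2: y in {2,3}, choose 3; 5->3 ok
  pos 3: x in {0,1,4,5}, choose 1; 3->1 ok
  pos 4: x in {0,1,4,5}, choose 4; 1->4 ok
  pos 5: y in {2,3}, choose 2; 4->2 ok
  pos 6: y in {2,3}, choose 2; 2->2 ok
  pos 7: y in {2,3}, choose 2; 2->2 ok
  pos 8: y in {2,3}, choose 2; 2->2 ok
  pos 9: x in {0,1,4,5}, choose 0; 2->0 ok
  pos 10: y in {2,3}, choose 2; 0->2 ok
  pos 11: x in {0,1,4,5}, choose 0; 2->0 ok
  pos 12: x in {0,1,4,5}, choose 5; 0->5 ok
  pos 13: x in {0,1,4,5}, choose 4; 5->4 ok
  pos 14: x in {0,1,4,5}, choose 5; 4->5 ok
  pos 15: x in {0,1,4,5}, choose 1; 5->1 ok
  pos 16: x in {0,1,4,5}, choose 0; 1->0 ok
  pos 17: x in {0,1,4,5}, choose 0; 0->0 ok
  pos 18: x in {0,1,4,5}, choose 0; 0->0 ok

0,5,3,1,4,2,2,2,2,0,2,0,5,4,5,1,0,0,0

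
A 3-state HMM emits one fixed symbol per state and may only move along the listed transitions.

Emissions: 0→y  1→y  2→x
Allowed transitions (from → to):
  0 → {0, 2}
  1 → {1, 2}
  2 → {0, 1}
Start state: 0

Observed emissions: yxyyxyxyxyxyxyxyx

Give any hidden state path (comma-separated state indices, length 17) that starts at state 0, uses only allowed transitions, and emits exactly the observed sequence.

0,2,1,1,2,1,2,1,2,0,2,1,2,0,2,1,2

  [0] y  {0,1}  => 0  start
  [1] x  {2}  => 2  0->2 ok
  [2] y  {0,1}  => 1  2->1 ok
  [3] y  {0,1}  => 1  1->1 ok
  [4] x  {2}  => 2  1->2 ok
  [5] y  {0,1}  => 1  2->1 ok
  [6] x  {2}  => 2  1->2 ok
  [7] y  {0,1}  => 1  2->1 ok
  [8] x  {2}  => 2  1->2 ok
  [9] y  {0,1}  => 0  2->0 ok
  [10] x  {2}  => 2  0->2 ok
  [11] y  {0,1}  => 1  2->1 ok
  [12] x  {2}  => 2  1->2 ok
  [13] y  {0,1}  => 0  2->0 ok
  [14] x  {2}  => 2  0->2 ok
  [15] y  {0,1}  => 1  2->1 ok
  [16] x  {2}  => 2  1->2 ok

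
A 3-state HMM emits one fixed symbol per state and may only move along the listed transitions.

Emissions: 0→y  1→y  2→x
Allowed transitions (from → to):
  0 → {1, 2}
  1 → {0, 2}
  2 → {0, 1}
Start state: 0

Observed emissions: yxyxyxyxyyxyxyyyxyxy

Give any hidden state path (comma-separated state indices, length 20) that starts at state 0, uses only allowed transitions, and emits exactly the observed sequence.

0,2,1,2,1,2,0,2,1,0,2,1,2,0,1,0,2,0,2,0

  t0 'y' -> {0,1}, take 0 (start)
  t1 'x' -> {2}, take 2 (0->2 ok)
  t2 'y' -> {0,1}, take 1 (2->1 ok)
  t3 'x' -> {2}, take 2 (1->2 ok)
  t4 'y' -> {0,1}, take 1 (2->1 ok)
  t5 'x' -> {2}, take 2 (1->2 ok)
  t6 'y' -> {0,1}, take 0 (2->0 ok)
  t7 'x' -> {2}, take 2 (0->2 ok)
  t8 'y' -> {0,1}, take 1 (2->1 ok)
  t9 'y' -> {0,1}, take 0 (1->0 ok)
  t10 'x' -> {2}, take 2 (0->2 ok)
  t11 'y' -> {0,1}, take 1 (2->1 ok)
  t12 'x' -> {2}, take 2 (1->2 ok)
  t13 'y' -> {0,1}, take 0 (2->0 ok)
  t14 'y' -> {0,1}, take 1 (0->1 ok)
  t15 'y' -> {0,1}, take 0 (1->0 ok)
  t16 'x' -> {2}, take 2 (0->2 ok)
  t17 'y' -> {0,1}, take 0 (2->0 ok)
  t18 'x' -> {2}, take 2 (0->2 ok)
  t19 'y' -> {0,1}, take 0 (2->0 ok)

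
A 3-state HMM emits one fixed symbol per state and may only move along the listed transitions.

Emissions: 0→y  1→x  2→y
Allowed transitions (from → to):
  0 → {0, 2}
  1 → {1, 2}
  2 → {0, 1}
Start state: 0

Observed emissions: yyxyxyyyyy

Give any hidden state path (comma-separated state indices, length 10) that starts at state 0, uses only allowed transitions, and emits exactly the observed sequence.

0,2,1,2,1,2,0,2,0,2

  [0] y  {0,2}  => 0  start
  [1] y  {0,2}  => 2  0->2 ok
  [2] x  {1}  => 1  2->1 ok
  [3] y  {0,2}  => 2  1->2 ok
  [4] x  {1}  => 1  2->1 ok
  [5] y  {0,2}  => 2  1->2 ok
  [6] y  {0,2}  => 0  2->0 ok
  [7] y  {0,2}  => 2  0->2 ok
  [8] y  {0,2}  => 0  2->0 ok
  [9] y  {0,2}  => 2  0->2 ok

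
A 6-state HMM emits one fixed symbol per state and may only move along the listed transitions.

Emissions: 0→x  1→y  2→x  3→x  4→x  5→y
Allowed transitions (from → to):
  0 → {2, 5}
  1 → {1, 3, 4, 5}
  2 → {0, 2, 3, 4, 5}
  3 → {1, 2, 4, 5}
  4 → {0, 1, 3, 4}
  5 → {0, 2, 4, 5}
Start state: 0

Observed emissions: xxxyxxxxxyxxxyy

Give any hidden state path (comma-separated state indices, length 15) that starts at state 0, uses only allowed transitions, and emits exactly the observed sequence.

  0: obs=x cand={0,2,3,4} pick 0 [start]
  1: obs=x cand={0,2,3,4} pick 2 [0->2 ok]
  2: obs=x cand={0,2,3,4} pick 0 [2->0 ok]
  3: obs=y cand={1,5} pick 5 [0->5 ok]
  4: obs=x cand={0,2,3,4} pick 4 [5->4 ok]
  5: obs=x cand={0,2,3,4} pick 3 [4->3 ok]
  6: obs=x cand={0,2,3,4} pick 2 [3->2 ok]
  7: obs=x cand={0,2,3,4} pick 3 [2->3 ok]
  8: obs=x cand={0,2,3,4} pick 2 [3->2 ok]
  9: obs=y cand={1,5} pick 5 [2->5 ok]
  10: obs=x cand={0,2,3,4} pick 0 [5->0 ok]
  11: obs=x cand={0,2,3,4} pick 2 [0->2 ok]
  12: obs=x cand={0,2,3,4} pick 2 [2->2 ok]
  13: obs=y cand={1,5} pick 5 [2->5 ok]
  14: obs=y cand={1,5} pick 5 [5->5 ok]

0,2,0,5,4,3,2,3,2,5,0,2,2,5,5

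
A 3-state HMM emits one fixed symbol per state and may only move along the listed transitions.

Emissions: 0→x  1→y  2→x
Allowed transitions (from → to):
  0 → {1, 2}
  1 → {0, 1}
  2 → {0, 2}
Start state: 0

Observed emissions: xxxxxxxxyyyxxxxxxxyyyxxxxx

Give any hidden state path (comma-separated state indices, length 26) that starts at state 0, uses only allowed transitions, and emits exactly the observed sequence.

  t0 'x' -> {0,2}, take 0 (start)
  t1 'x' -> {0,2}, take 2 (0->2 ok)
  t2 'x' -> {0,2}, take 2 (2->2 ok)
  t3 'x' -> {0,2}, take 2 (2->2 ok)
  t4 'x' -> {0,2}, take 0 (2->0 ok)
  t5 'x' -> {0,2}, take 2 (0->2 ok)
  t6 'x' -> {0,2}, take 2 (2->2 ok)
  t7 'x' -> {0,2}, take 0 (2->0 ok)
  t8 'y' -> {1}, take 1 (0->1 ok)
  t9 'y' -> {1}, take 1 (1->1 ok)
  t10 'y' -> {1}, take 1 (1->1 ok)
  t11 'x' -> {0,2}, take 0 (1->0 ok)
  t12 'x' -> {0,2}, take 2 (0->2 ok)
  t13 'x' -> {0,2}, take 2 (2->2 ok)
  t14 'x' -> {0,2}, take 2 (2->2 ok)
  t15 'x' -> {0,2}, take 2 (2->2 ok)
  t16 'x' -> {0,2}, take 2 (2->2 ok)
  t17 'x' -> {0,2}, take 0 (2->0 ok)
  t18 'y' -> {1}, take 1 (0->1 ok)
  t19 'y' -> {1}, take 1 (1->1 ok)
  t20 'y' -> {1}, take 1 (1->1 ok)
  t21 'x' -> {0,2}, take 0 (1->0 ok)
  t22 'x' -> {0,2}, take 2 (0->2 ok)
  t23 'x' -> {0,2}, take 0 (2->0 ok)
  t24 'x' -> {0,2}, take 2 (0->2 ok)
  t25 'x' -> {0,2}, take 0 (2->0 ok)

0,2,2,2,0,2,2,0,1,1,1,0,2,2,2,2,2,0,1,1,1,0,2,0,2,0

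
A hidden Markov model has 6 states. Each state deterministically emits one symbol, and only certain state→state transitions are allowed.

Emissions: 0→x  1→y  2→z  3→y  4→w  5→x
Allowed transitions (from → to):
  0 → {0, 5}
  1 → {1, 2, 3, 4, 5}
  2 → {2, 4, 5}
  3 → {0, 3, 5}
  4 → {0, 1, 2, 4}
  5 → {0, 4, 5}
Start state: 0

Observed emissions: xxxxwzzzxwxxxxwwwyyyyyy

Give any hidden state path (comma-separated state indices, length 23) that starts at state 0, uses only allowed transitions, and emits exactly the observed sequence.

0,0,5,5,4,2,2,2,5,4,0,0,5,5,4,4,4,1,3,3,3,3,3

  [0] x  {0,5}  => 0  start
  [1] x  {0,5}  => 0  0->0 ok
  [2] x  {0,5}  => 5  0->5 ok
  [3] x  {0,5}  => 5  5->5 ok
  [4] w  {4}  => 4  5->4 ok
  [5] z  {2}  => 2  4->2 ok
  [6] z  {2}  => 2  2->2 ok
  [7] z  {2}  => 2  2->2 ok
  [8] x  {0,5}  => 5  2->5 ok
  [9] w  {4}  => 4  5->4 ok
  [10] x  {0,5}  => 0  4->0 ok
  [11] x  {0,5}  => 0  0->0 ok
  [12] x  {0,5}  => 5  0->5 ok
  [13] x  {0,5}  => 5  5->5 ok
  [14] w  {4}  => 4  5->4 ok
  [15] w  {4}  => 4  4->4 ok
  [16] w  {4}  => 4  4->4 ok
  [17] y  {1,3}  => 1  4->1 ok
  [18] y  {1,3}  => 3  1->3 ok
  [19] y  {1,3}  => 3  3->3 ok
  [20] y  {1,3}  => 3  3->3 ok
  [21] y  {1,3}  => 3  3->3 ok
  [22] y  {1,3}  => 3  3->3 ok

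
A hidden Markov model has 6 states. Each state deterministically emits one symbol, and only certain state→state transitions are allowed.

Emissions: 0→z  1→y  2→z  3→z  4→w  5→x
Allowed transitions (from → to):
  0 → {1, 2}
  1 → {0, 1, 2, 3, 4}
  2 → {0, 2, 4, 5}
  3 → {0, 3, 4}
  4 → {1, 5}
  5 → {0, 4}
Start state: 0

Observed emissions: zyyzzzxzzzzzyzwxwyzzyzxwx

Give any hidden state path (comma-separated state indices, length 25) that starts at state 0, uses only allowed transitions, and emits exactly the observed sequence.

0,1,1,2,0,2,5,0,2,2,2,0,1,3,4,5,4,1,3,0,1,2,5,4,5

  0: obs=z cand={0,2,3} pick 0 [start]
  1: obs=y cand={1} pick 1 [0->1 ok]
  2: obs=y cand={1} pick 1 [1->1 ok]
  3: obs=z cand={0,2,3} pick 2 [1->2 ok]
  4: obs=z cand={0,2,3} pick 0 [2->0 ok]
  5: obs=z cand={0,2,3} pick 2 [0->2 ok]
  6: obs=x cand={5} pick 5 [2->5 ok]
  7: obs=z cand={0,2,3} pick 0 [5->0 ok]
  8: obs=z cand={0,2,3} pick 2 [0->2 ok]
  9: obs=z cand={0,2,3} pick 2 [2->2 ok]
  10: obs=z cand={0,2,3} pick 2 [2->2 ok]
  11: obs=z cand={0,2,3} pick 0 [2->0 ok]
  12: obs=y cand={1} pick 1 [0->1 ok]
  13: obs=z cand={0,2,3} pick 3 [1->3 ok]
  14: obs=w cand={4} pick 4 [3->4 ok]
  15: obs=x cand={5} pick 5 [4->5 ok]
  16: obs=w cand={4} pick 4 [5->4 ok]
  17: obs=y cand={1} pick 1 [4->1 ok]
  18: obs=z cand={0,2,3} pick 3 [1->3 ok]
  19: obs=z cand={0,2,3} pick 0 [3->0 ok]
  20: obs=y cand={1} pick 1 [0->1 ok]
  21: obs=z cand={0,2,3} pick 2 [1->2 ok]
  22: obs=x cand={5} pick 5 [2->5 ok]
  23: obs=w cand={4} pick 4 [5->4 ok]
  24: obs=x cand={5} pick 5 [4->5 ok]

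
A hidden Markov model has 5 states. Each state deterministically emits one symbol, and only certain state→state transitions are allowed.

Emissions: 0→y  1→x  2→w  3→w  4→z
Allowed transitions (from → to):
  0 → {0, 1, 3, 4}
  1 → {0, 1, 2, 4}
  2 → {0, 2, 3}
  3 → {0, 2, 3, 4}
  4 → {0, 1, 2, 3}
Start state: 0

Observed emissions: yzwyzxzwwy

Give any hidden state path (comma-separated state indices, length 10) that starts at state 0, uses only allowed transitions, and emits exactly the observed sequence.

0,4,3,0,4,1,4,3,2,0

  pos 0: y in {0}, choose 0; start
  pos 1: z in {4}, choose 4; 0->4 ok
  pos 2: w in {2,3}, choose 3; 4->3 ok
  pos 3: y in {0}, choose 0; 3->0 ok
  pos 4: z in {4}, choose 4; 0->4 ok
  pos 5: x in {1}, choose 1; 4->1 ok
  pos 6: z in {4}, choose 4; 1->4 ok
  pos 7: w in {2,3}, choose 3; 4->3 ok
  pos 8: w in {2,3}, choose 2; 3->2 ok
  pos 9: y in {0}, choose 0; 2->0 ok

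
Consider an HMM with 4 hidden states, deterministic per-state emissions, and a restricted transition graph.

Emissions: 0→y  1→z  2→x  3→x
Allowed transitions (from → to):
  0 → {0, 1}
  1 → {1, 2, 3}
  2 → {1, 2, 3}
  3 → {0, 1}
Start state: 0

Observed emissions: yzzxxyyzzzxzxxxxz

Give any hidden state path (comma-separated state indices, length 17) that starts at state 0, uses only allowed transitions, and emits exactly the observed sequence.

  t0 'y' -> {0}, take 0 (start)
  t1 'z' -> {1}, take 1 (0->1 ok)
  t2 'z' -> {1}, take 1 (1->1 ok)
  t3 'x' -> {2,3}, take 2 (1->2 ok)
  t4 'x' -> {2,3}, take 3 (2->3 ok)
  t5 'y' -> {0}, take 0 (3->0 ok)
  t6 'y' -> {0}, take 0 (0->0 ok)
  t7 'z' -> {1}, take 1 (0->1 ok)
  t8 'z' -> {1}, take 1 (1->1 ok)
  t9 'z' -> {1}, take 1 (1->1 ok)
  t10 'x' -> {2,3}, take 2 (1->2 ok)
  t11 'z' -> {1}, take 1 (2->1 ok)
  t12 'x' -> {2,3}, take 2 (1->2 ok)
  t13 'x' -> {2,3}, take 2 (2->2 ok)
  t14 'x' -> {2,3}, take 2 (2->2 ok)
  t15 'x' -> {2,3}, take 3 (2->3 ok)
  t16 'z' -> {1}, take 1 (3->1 ok)

0,1,1,2,3,0,0,1,1,1,2,1,2,2,2,3,1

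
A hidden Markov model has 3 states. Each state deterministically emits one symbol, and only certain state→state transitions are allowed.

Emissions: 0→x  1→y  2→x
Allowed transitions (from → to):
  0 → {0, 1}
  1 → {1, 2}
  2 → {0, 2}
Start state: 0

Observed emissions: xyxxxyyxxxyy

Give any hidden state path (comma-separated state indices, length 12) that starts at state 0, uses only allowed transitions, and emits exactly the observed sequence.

0,1,2,2,0,1,1,2,2,0,1,1

  [0] x  {0,2}  => 0  start
  [1] y  {1}  => 1  0->1 ok
  [2] x  {0,2}  => 2  1->2 ok
  [3] x  {0,2}  => 2  2->2 ok
  [4] x  {0,2}  => 0  2->0 ok
  [5] y  {1}  => 1  0->1 ok
  [6] y  {1}  => 1  1->1 ok
  [7] x  {0,2}  => 2  1->2 ok
  [8] x  {0,2}  => 2  2->2 ok
  [9] x  {0,2}  => 0  2->0 ok
  [10] y  {1}  => 1  0->1 ok
  [11] y  {1}  => 1  1->1 ok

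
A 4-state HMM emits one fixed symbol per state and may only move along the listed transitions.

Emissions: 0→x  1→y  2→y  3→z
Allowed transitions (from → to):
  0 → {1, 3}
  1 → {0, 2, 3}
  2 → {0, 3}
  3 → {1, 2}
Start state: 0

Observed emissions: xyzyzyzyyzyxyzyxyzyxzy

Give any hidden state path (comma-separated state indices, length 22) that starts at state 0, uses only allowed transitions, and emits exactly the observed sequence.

  0: obs=x cand={0} pick 0 [start]
  1: obs=y cand={1,2} pick 1 [0->1 ok]
  2: obs=z cand={3} pick 3 [1->3 ok]
  3: obs=y cand={1,2} pick 2 [3->2 ok]
  4: obs=z cand={3} pick 3 [2->3 ok]
  5: obs=y cand={1,2} pick 2 [3->2 ok]
  6: obs=z cand={3} pick 3 [2->3 ok]
  7: obs=y cand={1,2} pick 1 [3->1 ok]
  8: obs=y cand={1,2} pick 2 [1->2 ok]
  9: obs=z cand={3} pick 3 [2->3 ok]
  10: obs=y cand={1,2} pick 2 [3->2 ok]
  11: obs=x cand={0} pick 0 [2->0 ok]
  12: obs=y cand={1,2} pick 1 [0->1 ok]
  13: obs=z cand={3} pick 3 [1->3 ok]
  14: obs=y cand={1,2} pick 2 [3->2 ok]
  15: obs=x cand={0} pick 0 [2->0 ok]
  16: obs=y cand={1,2} pick 1 [0->1 ok]
  17: obs=z cand={3} pick 3 [1->3 ok]
  18: obs=y cand={1,2} pick 2 [3->2 ok]
  19: obs=x cand={0} pick 0 [2->0 ok]
  20: obs=z cand={3} pick 3 [0->3 ok]
  21: obs=y cand={1,2} pick 2 [3->2 ok]

0,1,3,2,3,2,3,1,2,3,2,0,1,3,2,0,1,3,2,0,3,2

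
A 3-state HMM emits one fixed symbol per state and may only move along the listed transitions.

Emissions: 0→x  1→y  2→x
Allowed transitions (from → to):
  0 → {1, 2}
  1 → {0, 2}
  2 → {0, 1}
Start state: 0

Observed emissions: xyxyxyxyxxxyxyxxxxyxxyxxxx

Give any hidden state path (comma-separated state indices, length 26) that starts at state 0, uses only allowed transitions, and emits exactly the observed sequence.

  pos 0: x in {0,2}, choose 0; start
  pos 1: y in {1}, choose 1; 0->1 ok
  pos 2: x in {0,2}, choose 0; 1->0 ok
  pos 3: y in {1}, choose 1; 0->1 ok
  pos 4: x in {0,2}, choose 0; 1->0 ok
  pos 5: y in {1}, choose 1; 0->1 ok
  pos 6: x in {0,2}, choose 0; 1->0 ok
  pos 7: y in {1}, choose 1; 0->1 ok
  pos 8: x in {0,2}, choose 2; 1->2 ok
  pos 9: x in {0,2}, choose 0; 2->0 ok
  pos 10: x in {0,2}, choose 2; 0->2 ok
  pos 11: y in {1}, choose 1; 2->1 ok
  pos 12: x in {0,2}, choose 2; 1->2 ok
  pos 13: y in {1}, choose 1; 2->1 ok
  pos 14: x in {0,2}, choose 2; 1->2 ok
  pos 15: x in {0,2}, choose 0; 2->0 ok
  pos 16: x in {0,2}, choose 2; 0->2 ok
  pos 17: x in {0,2}, choose 0; 2->0 ok
  pos 18: y in {1}, choose 1; 0->1 ok
  pos 19: x in {0,2}, choose 0; 1->0 ok
  pos 20: x in {0,2}, choose 2; 0->2 ok
  pos 21: y in {1}, choose 1; 2->1 ok
  pos 22: x in {0,2}, choose 2; 1->2 ok
  pos 23: x in {0,2}, choose 0; 2->0 ok
  pos 24: x in {0,2}, choose 2; 0->2 ok
  pos 25: x in {0,2}, choose 0; 2->0 ok

0,1,0,1,0,1,0,1,2,0,2,1,2,1,2,0,2,0,1,0,2,1,2,0,2,0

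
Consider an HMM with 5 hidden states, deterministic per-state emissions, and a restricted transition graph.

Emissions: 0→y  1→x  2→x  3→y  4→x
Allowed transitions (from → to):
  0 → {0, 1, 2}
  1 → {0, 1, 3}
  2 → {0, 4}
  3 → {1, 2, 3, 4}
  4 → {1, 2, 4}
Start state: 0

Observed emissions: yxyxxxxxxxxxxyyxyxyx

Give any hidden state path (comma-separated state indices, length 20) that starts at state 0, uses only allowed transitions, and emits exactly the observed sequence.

  [0] y  {0,3}  => 0  start
  [1] x  {1,2,4}  => 1  0->1 ok
  [2] y  {0,3}  => 0  1->0 ok
  [3] x  {1,2,4}  => 2  0->2 ok
  [4] x  {1,2,4}  => 4  2->4 ok
  [5] x  {1,2,4}  => 2  4->2 ok
  [6] x  {1,2,4}  => 4  2->4 ok
  [7] x  {1,2,4}  => 4  4->4 ok
  [8] x  {1,2,4}  => 2  4->2 ok
  [9] x  {1,2,4}  => 4  2->4 ok
  [10] x  {1,2,4}  => 2  4->2 ok
  [11] x  {1,2,4}  => 4  2->4 ok
  [12] x  {1,2,4}  => 1  4->1 ok
  [13] y  {0,3}  => 3  1->3 ok
  [14] y  {0,3}  => 3  3->3 ok
  [15] x  {1,2,4}  => 2  3->2 ok
  [16] y  {0,3}  => 0  2->0 ok
  [17] x  {1,2,4}  => 2  0->2 ok
  [18] y  {0,3}  => 0  2->0 ok
  [19] x  {1,2,4}  => 1  0->1 ok

0,1,0,2,4,2,4,4,2,4,2,4,1,3,3,2,0,2,0,1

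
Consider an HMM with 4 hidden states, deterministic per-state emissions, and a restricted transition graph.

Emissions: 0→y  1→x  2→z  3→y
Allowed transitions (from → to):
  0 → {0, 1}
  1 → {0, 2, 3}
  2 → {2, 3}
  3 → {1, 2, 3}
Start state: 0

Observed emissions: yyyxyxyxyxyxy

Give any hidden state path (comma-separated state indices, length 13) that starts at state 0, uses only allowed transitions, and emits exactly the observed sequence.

  pos 0: y in {0,3}, choose 0; start
  pos 1: y in {0,3}, choose 0; 0->0 ok
  pos 2: y in {0,3}, choose 0; 0->0 ok
  pos 3: x in {1}, choose 1; 0->1 ok
  pos 4: y in {0,3}, choose 0; 1->0 ok
  pos 5: x in {1}, choose 1; 0->1 ok
  pos 6: y in {0,3}, choose 0; 1->0 ok
  pos 7: x in {1}, choose 1; 0->1 ok
  pos 8: y in {0,3}, choose 0; 1->0 ok
  pos 9: x in {1}, choose 1; 0->1 ok
  pos 10: y in {0,3}, choose 3; 1->3 ok
  pos 11: x in {1}, choose 1; 3->1 ok
  pos 12: y in {0,3}, choose 3; 1->3 ok

0,0,0,1,0,1,0,1,0,1,3,1,3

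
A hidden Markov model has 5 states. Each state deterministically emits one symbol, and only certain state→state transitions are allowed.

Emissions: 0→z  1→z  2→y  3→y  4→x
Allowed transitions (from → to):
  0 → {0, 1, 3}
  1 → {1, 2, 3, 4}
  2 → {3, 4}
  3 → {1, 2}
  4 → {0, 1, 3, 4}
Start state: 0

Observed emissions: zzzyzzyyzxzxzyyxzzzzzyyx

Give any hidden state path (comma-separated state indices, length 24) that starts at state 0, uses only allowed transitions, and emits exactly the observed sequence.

0,0,0,3,1,1,2,3,1,4,1,4,1,3,2,4,0,0,0,0,1,3,2,4

  [0] z  {0,1}  => 0  start
  [1] z  {0,1}  => 0  0->0 ok
  [2] z  {0,1}  => 0  0->0 ok
  [3] y  {2,3}  => 3  0->3 ok
  [4] z  {0,1}  => 1  3->1 ok
  [5] z  {0,1}  => 1  1->1 ok
  [6] y  {2,3}  => 2  1->2 ok
  [7] y  {2,3}  => 3  2->3 ok
  [8] z  {0,1}  => 1  3->1 ok
  [9] x  {4}  => 4  1->4 ok
  [10] z  {0,1}  => 1  4->1 ok
  [11] x  {4}  => 4  1->4 ok
  [12] z  {0,1}  => 1  4->1 ok
  [13] y  {2,3}  => 3  1->3 ok
  [14] y  {2,3}  => 2  3->2 ok
  [15] x  {4}  => 4  2->4 ok
  [16] z  {0,1}  => 0  4->0 ok
  [17] z  {0,1}  => 0  0->0 ok
  [18] z  {0,1}  => 0  0->0 ok
  [19] z  {0,1}  => 0  0->0 ok
  [20] z  {0,1}  => 1  0->1 ok
  [21] y  {2,3}  => 3  1->3 ok
  [22] y  {2,3}  => 2  3->2 ok
  [23] x  {4}  => 4  2->4 ok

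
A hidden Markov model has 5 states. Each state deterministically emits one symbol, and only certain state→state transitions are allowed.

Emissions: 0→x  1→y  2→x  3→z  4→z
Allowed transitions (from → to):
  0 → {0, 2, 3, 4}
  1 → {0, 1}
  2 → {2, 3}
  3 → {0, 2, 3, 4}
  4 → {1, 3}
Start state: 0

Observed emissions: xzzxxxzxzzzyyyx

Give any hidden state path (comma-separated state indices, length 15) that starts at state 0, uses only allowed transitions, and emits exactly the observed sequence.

0,4,3,0,2,2,3,2,3,3,4,1,1,1,0

  pos 0: x in {0,2}, choose 0; start
  pos 1: z in {3,4}, choose 4; 0->4 ok
  pos 2: z in {3,4}, choose 3; 4->3 ok
  pos 3: x in {0,2}, choose 0; 3->0 ok
  pos 4: x in {0,2}, choose 2; 0->2 ok
  pos 5: x in {0,2}, choose 2; 2->2 ok
  pos 6: z in {3,4}, choose 3; 2->3 ok
  pos 7: x in {0,2}, choose 2; 3->2 ok
  pos 8: z in {3,4}, choose 3; 2->3 ok
  pos 9: z in {3,4}, choose 3; 3->3 ok
  pos 10: z in {3,4}, choose 4; 3->4 ok
  pos 11: y in {1}, choose 1; 4->1 ok
  pos 12: y in {1}, choose 1; 1->1 ok
  pos 13: y in {1}, choose 1; 1->1 ok
  pos 14: x in {0,2}, choose 0; 1->0 ok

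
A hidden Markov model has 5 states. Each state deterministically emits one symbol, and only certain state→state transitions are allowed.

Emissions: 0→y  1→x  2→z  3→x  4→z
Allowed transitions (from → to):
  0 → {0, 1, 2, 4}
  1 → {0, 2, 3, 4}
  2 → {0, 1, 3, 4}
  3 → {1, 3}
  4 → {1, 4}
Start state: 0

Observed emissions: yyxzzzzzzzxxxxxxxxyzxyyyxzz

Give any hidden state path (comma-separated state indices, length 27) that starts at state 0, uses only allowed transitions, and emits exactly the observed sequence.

  [0] y  {0}  => 0  start
  [1] y  {0}  => 0  0->0 ok
  [2] x  {1,3}  => 1  0->1 ok
  [3] z  {2,4}  => 4  1->4 ok
  [4] z  {2,4}  => 4  4->4 ok
  [5] z  {2,4}  => 4  4->4 ok
  [6] z  {2,4}  => 4  4->4 ok
  [7] z  {2,4}  => 4  4->4 ok
  [8] z  {2,4}  => 4  4->4 ok
  [9] z  {2,4}  => 4  4->4 ok
  [10] x  {1,3}  => 1  4->1 ok
  [11] x  {1,3}  => 3  1->3 ok
  [12] x  {1,3}  => 3  3->3 ok
  [13] x  {1,3}  => 3  3->3 ok
  [14] x  {1,3}  => 3  3->3 ok
  [15] x  {1,3}  => 3  3->3 ok
  [16] x  {1,3}  => 3  3->3 ok
  [17] x  {1,3}  => 1  3->1 ok
  [18] y  {0}  => 0  1->0 ok
  [19] z  {2,4}  => 4  0->4 ok
  [20] x  {1,3}  => 1  4->1 ok
  [21] y  {0}  => 0  1->0 ok
  [22] y  {0}  => 0  0->0 ok
  [23] y  {0}  => 0  0->0 ok
  [24] x  {1,3}  => 1  0->1 ok
  [25] z  {2,4}  => 4  1->4 ok
  [26] z  {2,4}  => 4  4->4 ok

0,0,1,4,4,4,4,4,4,4,1,3,3,3,3,3,3,1,0,4,1,0,0,0,1,4,4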